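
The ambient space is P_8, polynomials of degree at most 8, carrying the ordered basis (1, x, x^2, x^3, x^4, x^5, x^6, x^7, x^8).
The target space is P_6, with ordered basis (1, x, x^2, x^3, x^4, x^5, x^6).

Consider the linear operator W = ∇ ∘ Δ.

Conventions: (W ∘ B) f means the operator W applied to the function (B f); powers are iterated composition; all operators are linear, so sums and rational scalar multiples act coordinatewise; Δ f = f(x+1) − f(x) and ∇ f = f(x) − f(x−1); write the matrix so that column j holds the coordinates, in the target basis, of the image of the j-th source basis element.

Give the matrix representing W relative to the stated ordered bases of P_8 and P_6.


the matrix is [[0, 0, 2, 0, 2, 0, 2, 0, 2]; [0, 0, 0, 6, 0, 10, 0, 14, 0]; [0, 0, 0, 0, 12, 0, 30, 0, 56]; [0, 0, 0, 0, 0, 20, 0, 70, 0]; [0, 0, 0, 0, 0, 0, 30, 0, 140]; [0, 0, 0, 0, 0, 0, 0, 42, 0]; [0, 0, 0, 0, 0, 0, 0, 0, 56]] (rows listed top to bottom)

image of 1: 0
image of x: 0
image of x^2: 2
image of x^3: 6x
image of x^4: 12x^2 + 2
image of x^5: 20x^3 + 10x
image of x^6: 30x^4 + 30x^2 + 2
image of x^7: 42x^5 + 70x^3 + 14x
image of x^8: 56x^6 + 140x^4 + 56x^2 + 2
each image's coordinates form column j of the matrix


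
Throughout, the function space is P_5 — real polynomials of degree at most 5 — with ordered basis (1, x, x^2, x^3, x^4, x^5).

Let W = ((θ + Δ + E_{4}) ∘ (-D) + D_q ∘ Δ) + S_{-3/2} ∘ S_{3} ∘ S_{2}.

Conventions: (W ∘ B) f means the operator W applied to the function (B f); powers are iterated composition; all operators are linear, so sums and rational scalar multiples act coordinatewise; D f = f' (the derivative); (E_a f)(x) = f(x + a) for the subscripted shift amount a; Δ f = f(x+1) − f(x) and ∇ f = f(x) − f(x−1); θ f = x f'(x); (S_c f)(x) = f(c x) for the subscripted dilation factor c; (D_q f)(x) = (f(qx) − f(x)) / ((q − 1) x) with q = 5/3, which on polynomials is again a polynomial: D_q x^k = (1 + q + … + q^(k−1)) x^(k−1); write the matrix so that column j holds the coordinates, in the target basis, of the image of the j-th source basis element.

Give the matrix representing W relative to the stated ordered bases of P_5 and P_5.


the matrix is [[1, -1, -8, -48, -256, -1280]; [0, -9, -4, -22, -188, -3820/3]; [0, 0, 81, -9, -344/9, -4100/9]; [0, 0, 0, -729, -16, -1340/27]; [0, 0, 0, 0, 6561, -25]; [0, 0, 0, 0, 0, -59049]] (rows listed top to bottom)

image of 1: 1
image of x: -9x - 1
image of x^2: 81x^2 - 4x - 8
image of x^3: -729x^3 - 9x^2 - 22x - 48
image of x^4: 6561x^4 - 16x^3 - (344/9)x^2 - 188x - 256
image of x^5: -59049x^5 - 25x^4 - (1340/27)x^3 - (4100/9)x^2 - (3820/3)x - 1280
each image's coordinates form column j of the matrix


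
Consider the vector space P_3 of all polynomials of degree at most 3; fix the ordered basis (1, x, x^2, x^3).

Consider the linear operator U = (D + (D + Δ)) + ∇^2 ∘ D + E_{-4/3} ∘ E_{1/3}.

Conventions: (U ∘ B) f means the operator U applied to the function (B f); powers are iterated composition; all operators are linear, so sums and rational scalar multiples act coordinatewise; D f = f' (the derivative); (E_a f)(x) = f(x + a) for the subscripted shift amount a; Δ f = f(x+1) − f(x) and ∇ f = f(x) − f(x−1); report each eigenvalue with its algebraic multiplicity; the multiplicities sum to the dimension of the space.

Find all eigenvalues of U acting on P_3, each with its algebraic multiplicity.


λ = 1 (multiplicity 4)

image of 1: 1
image of x: x + 2
image of x^2: x^2 + 4x + 2
image of x^3: x^3 + 6x^2 + 6x + 6
the matrix is upper triangular; its diagonal is (1, 1, 1, 1)
for a triangular matrix the eigenvalues are the diagonal entries, with algebraic multiplicity their repetition count


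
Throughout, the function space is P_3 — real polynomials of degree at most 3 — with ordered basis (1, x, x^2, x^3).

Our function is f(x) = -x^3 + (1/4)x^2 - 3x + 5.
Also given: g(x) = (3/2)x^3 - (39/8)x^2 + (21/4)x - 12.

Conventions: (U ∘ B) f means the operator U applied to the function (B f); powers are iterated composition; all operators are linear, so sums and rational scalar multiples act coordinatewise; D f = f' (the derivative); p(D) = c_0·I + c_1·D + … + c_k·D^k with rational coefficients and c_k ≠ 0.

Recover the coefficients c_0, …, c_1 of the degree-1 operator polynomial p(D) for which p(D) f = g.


D^0 f = -x^3 + (1/4)x^2 - 3x + 5
D^1 f = -3x^2 + (1/2)x - 3
matching coefficients of g against c_0 f + c_1 Df + … from the top degree down determines the c_i
solution: c_0 = -3/2, c_1 = 3/2

c_0 = -3/2, c_1 = 3/2


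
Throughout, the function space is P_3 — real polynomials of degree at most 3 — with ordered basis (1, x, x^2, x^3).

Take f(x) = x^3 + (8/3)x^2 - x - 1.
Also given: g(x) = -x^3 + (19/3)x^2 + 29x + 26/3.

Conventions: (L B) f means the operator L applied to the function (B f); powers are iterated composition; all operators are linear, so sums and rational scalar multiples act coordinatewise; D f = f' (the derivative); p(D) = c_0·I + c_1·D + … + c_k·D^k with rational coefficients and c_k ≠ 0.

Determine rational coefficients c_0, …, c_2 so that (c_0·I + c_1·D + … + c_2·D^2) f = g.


c_0 = -1, c_1 = 3, c_2 = 2

D^0 f = x^3 + (8/3)x^2 - x - 1
D^1 f = 3x^2 + (16/3)x - 1
D^2 f = 6x + 16/3
matching coefficients of g against c_0 f + c_1 Df + … from the top degree down determines the c_i
solution: c_0 = -1, c_1 = 3, c_2 = 2


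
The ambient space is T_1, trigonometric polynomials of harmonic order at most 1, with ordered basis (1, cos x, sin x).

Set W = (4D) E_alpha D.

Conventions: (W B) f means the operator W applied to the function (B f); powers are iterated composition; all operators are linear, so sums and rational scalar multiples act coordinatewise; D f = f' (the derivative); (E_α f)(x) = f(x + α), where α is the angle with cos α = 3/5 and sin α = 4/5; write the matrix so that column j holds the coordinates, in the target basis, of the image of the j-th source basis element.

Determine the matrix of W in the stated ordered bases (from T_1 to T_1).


the matrix is [[0, 0, 0]; [0, -12/5, -16/5]; [0, 16/5, -12/5]] (rows listed top to bottom)

image of 1: 0
image of cos x: -(12/5)cos x + (16/5)sin x
image of sin x: -(16/5)cos x - (12/5)sin x
each image's coordinates form column j of the matrix


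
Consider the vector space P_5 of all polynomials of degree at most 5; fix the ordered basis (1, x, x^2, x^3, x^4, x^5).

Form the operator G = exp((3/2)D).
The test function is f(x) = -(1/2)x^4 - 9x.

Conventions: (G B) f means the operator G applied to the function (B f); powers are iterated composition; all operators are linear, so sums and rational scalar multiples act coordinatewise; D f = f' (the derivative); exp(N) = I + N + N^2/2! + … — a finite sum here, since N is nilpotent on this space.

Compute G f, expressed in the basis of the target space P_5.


order-1 term: -3x^3 - 27/2
order-2 term: -(27/4)x^2
order-3 term: -(27/4)x
order-4 term: -81/32
the series for exp((3/2)D) f terminates at order 4
exp((3/2)D) f = -(1/2)x^4 - 3x^3 - (27/4)x^2 - (63/4)x - 513/32

the result is g(x) = -(1/2)x^4 - 3x^3 - (27/4)x^2 - (63/4)x - 513/32


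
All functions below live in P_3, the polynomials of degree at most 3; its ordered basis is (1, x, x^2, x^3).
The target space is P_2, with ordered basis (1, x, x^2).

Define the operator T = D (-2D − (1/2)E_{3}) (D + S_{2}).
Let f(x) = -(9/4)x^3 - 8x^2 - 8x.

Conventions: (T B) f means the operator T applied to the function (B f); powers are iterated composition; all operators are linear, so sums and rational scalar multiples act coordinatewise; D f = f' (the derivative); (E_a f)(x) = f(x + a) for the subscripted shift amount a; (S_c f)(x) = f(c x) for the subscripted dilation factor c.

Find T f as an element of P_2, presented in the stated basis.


D f = -(27/4)x^2 - 16x - 8
S_{2} f = -18x^3 - 32x^2 - 16x
(D + S_{2}) f = -18x^3 - (155/4)x^2 - 32x - 8
D (D + S_{2}) f = -54x^2 - (155/2)x - 32
(-2D) (D + S_{2}) f = 108x^2 + 155x + 64
E_{3} (D + S_{2}) f = -18x^3 - (803/4)x^2 - (1501/2)x - 3755/4
(-(1/2)E_{3}) (D + S_{2}) f = 9x^3 + (803/8)x^2 + (1501/4)x + 3755/8
(-2D − (1/2)E_{3}) (D + S_{2}) f = 9x^3 + (1667/8)x^2 + (2121/4)x + 4267/8
D ((-2D − (1/2)E_{3}) (D + S_{2})) f = 27x^2 + (1667/4)x + 2121/4

g(x) = 27x^2 + (1667/4)x + 2121/4


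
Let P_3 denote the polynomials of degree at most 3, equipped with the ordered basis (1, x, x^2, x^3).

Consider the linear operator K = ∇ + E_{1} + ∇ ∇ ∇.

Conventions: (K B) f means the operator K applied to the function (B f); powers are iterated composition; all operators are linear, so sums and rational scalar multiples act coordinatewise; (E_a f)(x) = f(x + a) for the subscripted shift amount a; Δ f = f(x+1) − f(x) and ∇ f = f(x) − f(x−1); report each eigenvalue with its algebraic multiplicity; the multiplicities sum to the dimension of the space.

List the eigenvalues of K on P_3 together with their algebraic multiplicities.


λ = 1 (multiplicity 4)

image of 1: 1
image of x: x + 2
image of x^2: x^2 + 4x
image of x^3: x^3 + 6x^2 + 8
the matrix is upper triangular; its diagonal is (1, 1, 1, 1)
for a triangular matrix the eigenvalues are the diagonal entries, with algebraic multiplicity their repetition count


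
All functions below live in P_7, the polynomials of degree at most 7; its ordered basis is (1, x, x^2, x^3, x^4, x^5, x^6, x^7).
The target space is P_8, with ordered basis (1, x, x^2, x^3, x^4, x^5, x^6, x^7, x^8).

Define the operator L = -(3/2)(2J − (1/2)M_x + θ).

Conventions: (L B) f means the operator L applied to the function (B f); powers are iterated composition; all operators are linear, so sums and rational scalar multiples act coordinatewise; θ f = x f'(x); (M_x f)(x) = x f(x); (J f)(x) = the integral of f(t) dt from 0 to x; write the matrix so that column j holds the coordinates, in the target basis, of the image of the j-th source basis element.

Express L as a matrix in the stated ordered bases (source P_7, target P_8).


image of 1: -(9/4)x
image of x: -(3/4)x^2 - (3/2)x
image of x^2: -(1/4)x^3 - 3x^2
image of x^3: -(9/2)x^3
image of x^4: (3/20)x^5 - 6x^4
image of x^5: (1/4)x^6 - (15/2)x^5
image of x^6: (9/28)x^7 - 9x^6
image of x^7: (3/8)x^8 - (21/2)x^7
each image's coordinates form column j of the matrix

the matrix is [[0, 0, 0, 0, 0, 0, 0, 0]; [-9/4, -3/2, 0, 0, 0, 0, 0, 0]; [0, -3/4, -3, 0, 0, 0, 0, 0]; [0, 0, -1/4, -9/2, 0, 0, 0, 0]; [0, 0, 0, 0, -6, 0, 0, 0]; [0, 0, 0, 0, 3/20, -15/2, 0, 0]; [0, 0, 0, 0, 0, 1/4, -9, 0]; [0, 0, 0, 0, 0, 0, 9/28, -21/2]; [0, 0, 0, 0, 0, 0, 0, 3/8]] (rows listed top to bottom)


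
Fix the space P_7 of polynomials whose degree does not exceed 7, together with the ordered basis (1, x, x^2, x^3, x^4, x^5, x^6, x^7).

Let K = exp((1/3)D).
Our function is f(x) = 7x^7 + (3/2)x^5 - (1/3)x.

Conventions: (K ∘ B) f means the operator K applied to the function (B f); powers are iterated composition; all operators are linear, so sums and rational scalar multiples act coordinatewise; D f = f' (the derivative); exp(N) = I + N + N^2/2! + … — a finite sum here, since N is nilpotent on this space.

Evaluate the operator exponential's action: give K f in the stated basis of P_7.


g(x) = 7x^7 + (49/3)x^6 + (107/6)x^5 + (625/54)x^4 + (380/81)x^3 + (94/81)x^2 - (253/1458)x - 445/4374

order-1 term: (49/3)x^6 + (5/2)x^4 - 1/9
order-2 term: (49/3)x^5 + (5/3)x^3
order-3 term: (245/27)x^4 + (5/9)x^2
order-4 term: (245/81)x^3 + (5/54)x
order-5 term: (49/81)x^2 + 1/162
order-6 term: (49/729)x
order-7 term: 7/2187
the series for exp((1/3)D) f terminates at order 7
exp((1/3)D) f = 7x^7 + (49/3)x^6 + (107/6)x^5 + (625/54)x^4 + (380/81)x^3 + (94/81)x^2 - (253/1458)x - 445/4374


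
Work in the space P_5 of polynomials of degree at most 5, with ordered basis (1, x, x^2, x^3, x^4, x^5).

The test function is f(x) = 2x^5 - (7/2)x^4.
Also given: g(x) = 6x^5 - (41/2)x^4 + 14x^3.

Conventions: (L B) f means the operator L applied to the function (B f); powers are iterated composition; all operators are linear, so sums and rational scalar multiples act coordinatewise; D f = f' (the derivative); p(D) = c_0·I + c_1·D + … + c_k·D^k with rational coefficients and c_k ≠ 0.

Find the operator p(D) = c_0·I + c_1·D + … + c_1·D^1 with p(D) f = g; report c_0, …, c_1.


p(D) = 3·I − D, i.e. c_0 = 3, c_1 = -1

D^0 f = 2x^5 - (7/2)x^4
D^1 f = 10x^4 - 14x^3
matching coefficients of g against c_0 f + c_1 Df + … from the top degree down determines the c_i
solution: c_0 = 3, c_1 = -1


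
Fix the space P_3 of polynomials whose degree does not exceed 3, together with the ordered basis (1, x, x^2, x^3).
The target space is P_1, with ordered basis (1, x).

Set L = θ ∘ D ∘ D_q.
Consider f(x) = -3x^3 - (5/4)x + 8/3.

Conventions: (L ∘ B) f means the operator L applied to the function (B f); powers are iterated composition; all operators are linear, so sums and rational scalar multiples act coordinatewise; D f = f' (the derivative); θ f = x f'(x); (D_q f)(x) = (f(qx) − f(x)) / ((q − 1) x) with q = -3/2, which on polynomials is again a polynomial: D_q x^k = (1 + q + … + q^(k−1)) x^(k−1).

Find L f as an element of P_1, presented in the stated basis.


the result is g(x) = -(21/2)x

D_q f = -(21/4)x^2 - 5/4
D D_q f = -(21/2)x
θ (D ∘ D_q) f = -(21/2)x


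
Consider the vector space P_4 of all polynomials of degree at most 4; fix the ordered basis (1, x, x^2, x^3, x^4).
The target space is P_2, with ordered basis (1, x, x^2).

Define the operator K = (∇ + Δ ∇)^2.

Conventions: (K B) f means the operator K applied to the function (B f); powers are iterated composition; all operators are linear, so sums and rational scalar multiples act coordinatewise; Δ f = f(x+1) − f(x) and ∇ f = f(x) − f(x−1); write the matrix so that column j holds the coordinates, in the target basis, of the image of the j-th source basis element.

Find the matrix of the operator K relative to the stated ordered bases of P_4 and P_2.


the matrix is [[0, 0, 2, 6, 14]; [0, 0, 0, 6, 24]; [0, 0, 0, 0, 12]] (rows listed top to bottom)

image of 1: 0
image of x: 0
image of x^2: 2
image of x^3: 6x + 6
image of x^4: 12x^2 + 24x + 14
each image's coordinates form column j of the matrix


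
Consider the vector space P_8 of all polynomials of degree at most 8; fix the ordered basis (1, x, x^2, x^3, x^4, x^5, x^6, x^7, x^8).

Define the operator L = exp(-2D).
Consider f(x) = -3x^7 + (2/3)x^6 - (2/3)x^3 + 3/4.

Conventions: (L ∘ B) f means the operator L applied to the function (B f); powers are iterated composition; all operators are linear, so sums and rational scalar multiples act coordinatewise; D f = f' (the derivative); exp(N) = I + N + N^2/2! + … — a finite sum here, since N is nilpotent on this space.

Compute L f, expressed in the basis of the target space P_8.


order-1 term: 42x^6 - 8x^5 + 4x^2
order-2 term: -252x^5 + 40x^4 - 8x
order-3 term: 840x^4 - (320/3)x^3 + 16/3
order-4 term: -1680x^3 + 160x^2
order-5 term: 2016x^2 - 128x
order-6 term: -1344x + 128/3
order-7 term: 384
the series for exp(-2D) f terminates at order 7
exp(-2D) f = -3x^7 + (128/3)x^6 - 260x^5 + 880x^4 - (5362/3)x^3 + 2180x^2 - 1480x + 1731/4

g(x) = -3x^7 + (128/3)x^6 - 260x^5 + 880x^4 - (5362/3)x^3 + 2180x^2 - 1480x + 1731/4


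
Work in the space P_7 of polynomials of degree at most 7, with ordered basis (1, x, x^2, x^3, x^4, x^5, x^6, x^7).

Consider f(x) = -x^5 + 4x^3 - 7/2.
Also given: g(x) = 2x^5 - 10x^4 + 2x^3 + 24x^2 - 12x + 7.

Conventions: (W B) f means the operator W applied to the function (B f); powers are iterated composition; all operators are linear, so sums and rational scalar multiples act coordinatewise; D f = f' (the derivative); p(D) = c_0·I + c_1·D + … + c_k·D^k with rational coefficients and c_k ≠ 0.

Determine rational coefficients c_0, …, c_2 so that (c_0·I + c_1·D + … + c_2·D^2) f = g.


D^0 f = -x^5 + 4x^3 - 7/2
D^1 f = -5x^4 + 12x^2
D^2 f = -20x^3 + 24x
matching coefficients of g against c_0 f + c_1 Df + … from the top degree down determines the c_i
solution: c_0 = -2, c_1 = 2, c_2 = -1/2

c_0 = -2, c_1 = 2, c_2 = -1/2


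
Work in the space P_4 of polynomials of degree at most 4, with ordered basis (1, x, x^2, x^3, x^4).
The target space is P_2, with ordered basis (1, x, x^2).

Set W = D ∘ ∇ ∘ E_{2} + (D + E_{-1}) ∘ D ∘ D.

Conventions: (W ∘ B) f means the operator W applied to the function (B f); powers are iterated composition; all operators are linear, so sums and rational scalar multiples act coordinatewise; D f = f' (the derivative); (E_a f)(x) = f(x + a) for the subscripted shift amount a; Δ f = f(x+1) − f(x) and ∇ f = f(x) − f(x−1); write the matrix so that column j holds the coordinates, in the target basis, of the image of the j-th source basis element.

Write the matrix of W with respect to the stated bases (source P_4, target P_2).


image of 1: 0
image of x: 0
image of x^2: 4
image of x^3: 12x + 9
image of x^4: 24x^2 + 36x + 40
each image's coordinates form column j of the matrix

the matrix is [[0, 0, 4, 9, 40]; [0, 0, 0, 12, 36]; [0, 0, 0, 0, 24]] (rows listed top to bottom)


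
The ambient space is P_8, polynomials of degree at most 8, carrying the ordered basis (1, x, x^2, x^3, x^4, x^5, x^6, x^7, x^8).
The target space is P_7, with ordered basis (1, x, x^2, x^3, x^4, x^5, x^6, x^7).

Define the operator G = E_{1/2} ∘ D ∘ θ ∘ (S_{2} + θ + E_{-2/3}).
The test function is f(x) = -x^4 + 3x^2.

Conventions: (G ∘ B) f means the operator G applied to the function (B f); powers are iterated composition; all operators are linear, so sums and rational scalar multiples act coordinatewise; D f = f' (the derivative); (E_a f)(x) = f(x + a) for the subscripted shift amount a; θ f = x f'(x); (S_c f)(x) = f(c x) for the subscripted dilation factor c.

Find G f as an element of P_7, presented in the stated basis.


S_{2} f = -16x^4 + 12x^2
θ f = -4x^4 + 6x^2
E_{-2/3} f = -x^4 + (8/3)x^3 + (1/3)x^2 - (76/27)x + 92/81
(S_{2} + θ + E_{-2/3}) f = -21x^4 + (8/3)x^3 + (55/3)x^2 - (76/27)x + 92/81
θ (S_{2} + θ + E_{-2/3}) f = -84x^4 + 8x^3 + (110/3)x^2 - (76/27)x
D θ (S_{2} + θ + E_{-2/3}) f = -336x^3 + 24x^2 + (220/3)x - 76/27
E_{1/2} D θ (S_{2} + θ + E_{-2/3}) f = -336x^3 - 480x^2 - (464/3)x - 58/27

the result is g(x) = -336x^3 - 480x^2 - (464/3)x - 58/27


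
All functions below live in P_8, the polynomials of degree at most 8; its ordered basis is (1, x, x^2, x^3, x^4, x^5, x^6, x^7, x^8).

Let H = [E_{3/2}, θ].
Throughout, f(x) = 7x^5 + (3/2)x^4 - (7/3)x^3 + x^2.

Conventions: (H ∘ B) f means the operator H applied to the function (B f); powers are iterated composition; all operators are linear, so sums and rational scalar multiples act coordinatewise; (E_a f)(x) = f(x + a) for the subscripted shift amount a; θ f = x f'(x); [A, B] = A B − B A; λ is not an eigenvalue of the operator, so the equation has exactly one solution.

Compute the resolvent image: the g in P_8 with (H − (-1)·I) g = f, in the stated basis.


write g with unknown coordinates in the stated basis and equate coefficients in (H − (-1)·I) g = f
solving from the highest basis element down gives g = 7x^5 - 51x^4 - (34/3)x^3 + (2881/4)x^2 - 651x - 44253/32
check: H g = (105/2)x^4 + 9x^3 - (2877/4)x^2 + 651x + 44253/32
so H g − (-1)·g = 7x^5 + (3/2)x^4 - (7/3)x^3 + x^2 = f ✓

the image equals g(x) = 7x^5 - 51x^4 - (34/3)x^3 + (2881/4)x^2 - 651x - 44253/32


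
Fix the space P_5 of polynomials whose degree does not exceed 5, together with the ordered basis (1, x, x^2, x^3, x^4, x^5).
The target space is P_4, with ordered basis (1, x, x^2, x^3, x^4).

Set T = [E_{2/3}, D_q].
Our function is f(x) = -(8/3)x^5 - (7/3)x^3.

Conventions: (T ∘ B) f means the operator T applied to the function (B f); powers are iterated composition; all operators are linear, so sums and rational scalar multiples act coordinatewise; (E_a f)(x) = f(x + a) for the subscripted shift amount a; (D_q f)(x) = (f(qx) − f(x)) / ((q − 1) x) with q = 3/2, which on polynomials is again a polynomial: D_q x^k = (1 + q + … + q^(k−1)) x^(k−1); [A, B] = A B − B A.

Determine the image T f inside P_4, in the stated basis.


D_q f = -(211/6)x^4 - (133/12)x^2
E_{2/3} D_q f = -(211/6)x^4 - (844/9)x^3 - (3775/36)x^2 - (4573/81)x - 2885/243
E_{2/3} f = -(8/3)x^5 - (80/9)x^4 - (383/27)x^3 - (1018/81)x^2 - (1396/243)x - 760/729
D_q E_{2/3} f = -(211/6)x^4 - (650/9)x^3 - (7277/108)x^2 - (2545/81)x - 1396/243
[E_{2/3}, D_q] f = -(194/9)x^3 - (1012/27)x^2 - (676/27)x - 1489/243

the image equals g(x) = -(194/9)x^3 - (1012/27)x^2 - (676/27)x - 1489/243


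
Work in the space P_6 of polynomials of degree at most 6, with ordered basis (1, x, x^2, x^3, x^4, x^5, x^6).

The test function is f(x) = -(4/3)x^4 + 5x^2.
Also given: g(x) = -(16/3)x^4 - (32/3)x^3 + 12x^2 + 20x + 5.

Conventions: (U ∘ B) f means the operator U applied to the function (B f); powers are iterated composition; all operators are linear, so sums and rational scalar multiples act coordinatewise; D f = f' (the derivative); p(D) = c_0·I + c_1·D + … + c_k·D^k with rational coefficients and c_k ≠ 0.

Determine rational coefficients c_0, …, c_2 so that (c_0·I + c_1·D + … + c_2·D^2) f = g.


D^0 f = -(4/3)x^4 + 5x^2
D^1 f = -(16/3)x^3 + 10x
D^2 f = -16x^2 + 10
matching coefficients of g against c_0 f + c_1 Df + … from the top degree down determines the c_i
solution: c_0 = 4, c_1 = 2, c_2 = 1/2

c_0 = 4, c_1 = 2, c_2 = 1/2


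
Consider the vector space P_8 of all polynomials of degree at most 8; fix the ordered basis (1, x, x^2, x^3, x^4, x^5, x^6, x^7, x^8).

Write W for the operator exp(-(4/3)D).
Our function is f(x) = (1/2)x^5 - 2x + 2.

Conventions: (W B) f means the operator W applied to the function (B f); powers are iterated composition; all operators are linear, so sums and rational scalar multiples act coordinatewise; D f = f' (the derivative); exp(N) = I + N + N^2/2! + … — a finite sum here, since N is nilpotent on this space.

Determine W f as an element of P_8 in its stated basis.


order-1 term: -(10/3)x^4 + 8/3
order-2 term: (80/9)x^3
order-3 term: -(320/27)x^2
order-4 term: (640/81)x
order-5 term: -512/243
the series for exp(-(4/3)D) f terminates at order 5
exp(-(4/3)D) f = (1/2)x^5 - (10/3)x^4 + (80/9)x^3 - (320/27)x^2 + (478/81)x + 622/243

g(x) = (1/2)x^5 - (10/3)x^4 + (80/9)x^3 - (320/27)x^2 + (478/81)x + 622/243


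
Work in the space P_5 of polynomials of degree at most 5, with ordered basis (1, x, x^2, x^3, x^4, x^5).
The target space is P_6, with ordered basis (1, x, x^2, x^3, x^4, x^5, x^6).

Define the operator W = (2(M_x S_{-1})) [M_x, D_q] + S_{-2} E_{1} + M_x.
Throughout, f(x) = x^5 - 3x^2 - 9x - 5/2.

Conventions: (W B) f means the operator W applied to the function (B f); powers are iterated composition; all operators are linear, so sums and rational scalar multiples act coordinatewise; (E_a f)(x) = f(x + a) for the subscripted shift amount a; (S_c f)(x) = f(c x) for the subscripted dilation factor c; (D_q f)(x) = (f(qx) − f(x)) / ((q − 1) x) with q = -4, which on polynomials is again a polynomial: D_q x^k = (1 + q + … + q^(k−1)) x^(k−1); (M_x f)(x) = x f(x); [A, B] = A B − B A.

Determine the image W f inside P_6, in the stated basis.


D_q f = 205x^4 + 9x - 9
M_x D_q f = 205x^5 + 9x^2 - 9x
M_x f = x^6 - 3x^3 - 9x^2 - (5/2)x
D_q M_x f = -819x^5 - 39x^2 + 27x - 5/2
[M_x, D_q] f = 1024x^5 + 48x^2 - 36x + 5/2
S_{-1} [M_x, D_q] f = -1024x^5 + 48x^2 + 36x + 5/2
M_x S_{-1} [M_x, D_q] f = -1024x^6 + 48x^3 + 36x^2 + (5/2)x
(2(M_x S_{-1})) [M_x, D_q] f = -2048x^6 + 96x^3 + 72x^2 + 5x
E_{1} f = x^5 + 5x^4 + 10x^3 + 7x^2 - 10x - 27/2
S_{-2} E_{1} f = -32x^5 + 80x^4 - 80x^3 + 28x^2 + 20x - 27/2
M_x f = x^6 - 3x^3 - 9x^2 - (5/2)x
((2(M_x S_{-1})) [M_x, D_q] + S_{-2} E_{1} + M_x) f = -2047x^6 - 32x^5 + 80x^4 + 13x^3 + 91x^2 + (45/2)x - 27/2

g(x) = -2047x^6 - 32x^5 + 80x^4 + 13x^3 + 91x^2 + (45/2)x - 27/2


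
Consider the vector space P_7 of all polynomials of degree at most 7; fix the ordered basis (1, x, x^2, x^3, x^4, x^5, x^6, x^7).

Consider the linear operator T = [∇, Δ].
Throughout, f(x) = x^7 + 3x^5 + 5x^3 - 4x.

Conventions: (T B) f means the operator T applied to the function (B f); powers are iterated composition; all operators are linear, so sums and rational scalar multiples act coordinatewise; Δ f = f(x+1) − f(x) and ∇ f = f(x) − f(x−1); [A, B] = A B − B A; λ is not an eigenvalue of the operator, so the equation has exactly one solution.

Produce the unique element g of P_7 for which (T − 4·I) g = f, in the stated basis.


g(x) = -(1/4)x^7 - (3/4)x^5 - (5/4)x^3 + x

write g with unknown coordinates in the stated basis and equate coefficients in (T − 4·I) g = f
solving from the highest basis element down gives g = -(1/4)x^7 - (3/4)x^5 - (5/4)x^3 + x
check: T g = 0
so T g − 4·g = x^7 + 3x^5 + 5x^3 - 4x = f ✓


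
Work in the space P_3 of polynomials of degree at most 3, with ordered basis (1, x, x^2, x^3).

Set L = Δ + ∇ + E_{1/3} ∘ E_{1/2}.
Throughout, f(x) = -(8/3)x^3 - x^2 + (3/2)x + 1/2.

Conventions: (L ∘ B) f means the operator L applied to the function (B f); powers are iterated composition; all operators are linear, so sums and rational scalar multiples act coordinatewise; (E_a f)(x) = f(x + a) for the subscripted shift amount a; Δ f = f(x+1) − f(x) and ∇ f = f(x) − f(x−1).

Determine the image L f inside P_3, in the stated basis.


Δ f = -8x^2 - 10x - 13/6
∇ f = -8x^2 + 6x - 1/6
E_{1/2} f = -(8/3)x^3 - 5x^2 - (3/2)x + 2/3
E_{1/3} E_{1/2} f = -(8/3)x^3 - (23/3)x^2 - (103/18)x - 79/162
(Δ + ∇ + E_{1/3} ∘ E_{1/2}) f = -(8/3)x^3 - (71/3)x^2 - (175/18)x - 457/162

the result is g(x) = -(8/3)x^3 - (71/3)x^2 - (175/18)x - 457/162


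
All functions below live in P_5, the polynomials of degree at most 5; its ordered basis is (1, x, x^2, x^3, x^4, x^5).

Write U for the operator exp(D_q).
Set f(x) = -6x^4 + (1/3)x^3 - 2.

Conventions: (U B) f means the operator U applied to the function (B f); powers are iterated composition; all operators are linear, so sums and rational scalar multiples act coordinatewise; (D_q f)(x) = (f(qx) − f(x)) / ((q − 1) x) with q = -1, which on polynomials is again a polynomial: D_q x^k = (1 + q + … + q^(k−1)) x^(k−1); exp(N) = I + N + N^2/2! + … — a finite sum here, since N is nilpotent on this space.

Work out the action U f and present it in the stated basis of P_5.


the result is g(x) = -6x^4 + (1/3)x^3 + (1/3)x^2 - 2

order-1 term: (1/3)x^2
the series for exp(D_q) f terminates at order 1
exp(D_q) f = -6x^4 + (1/3)x^3 + (1/3)x^2 - 2


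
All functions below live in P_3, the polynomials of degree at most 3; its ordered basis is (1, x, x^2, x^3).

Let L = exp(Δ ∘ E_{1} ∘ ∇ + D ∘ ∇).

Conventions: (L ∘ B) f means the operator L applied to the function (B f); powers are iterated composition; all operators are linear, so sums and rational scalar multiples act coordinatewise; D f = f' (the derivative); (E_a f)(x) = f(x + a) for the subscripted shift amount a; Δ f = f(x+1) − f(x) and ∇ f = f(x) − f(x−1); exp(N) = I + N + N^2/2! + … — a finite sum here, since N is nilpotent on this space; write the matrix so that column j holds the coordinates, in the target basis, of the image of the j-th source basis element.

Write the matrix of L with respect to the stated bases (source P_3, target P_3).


image of 1: 1
image of x: x
image of x^2: x^2 + 4
image of x^3: x^3 + 12x + 3
each image's coordinates form column j of the matrix

the matrix is [[1, 0, 4, 3]; [0, 1, 0, 12]; [0, 0, 1, 0]; [0, 0, 0, 1]] (rows listed top to bottom)


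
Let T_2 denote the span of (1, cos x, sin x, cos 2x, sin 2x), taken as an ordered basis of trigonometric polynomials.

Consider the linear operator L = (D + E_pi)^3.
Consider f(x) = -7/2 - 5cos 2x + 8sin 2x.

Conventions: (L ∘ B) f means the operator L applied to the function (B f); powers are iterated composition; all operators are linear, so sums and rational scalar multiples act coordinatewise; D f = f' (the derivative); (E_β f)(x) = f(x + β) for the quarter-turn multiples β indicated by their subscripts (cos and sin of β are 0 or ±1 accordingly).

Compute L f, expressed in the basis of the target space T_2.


D f = 16cos 2x + 10sin 2x
E_pi f = -7/2 - 5cos 2x + 8sin 2x
(D + E_pi) f = -7/2 + 11cos 2x + 18sin 2x
D (D + E_pi) f = 36cos 2x - 22sin 2x
E_pi (D + E_pi) f = -7/2 + 11cos 2x + 18sin 2x
(D + E_pi) (D + E_pi) f = -7/2 + 47cos 2x - 4sin 2x
D (D + E_pi) (D + E_pi) f = -8cos 2x - 94sin 2x
E_pi (D + E_pi) (D + E_pi) f = -7/2 + 47cos 2x - 4sin 2x
(D + E_pi) (D + E_pi) (D + E_pi) f = -7/2 + 39cos 2x - 98sin 2x

g(x) = -7/2 + 39cos 2x - 98sin 2x


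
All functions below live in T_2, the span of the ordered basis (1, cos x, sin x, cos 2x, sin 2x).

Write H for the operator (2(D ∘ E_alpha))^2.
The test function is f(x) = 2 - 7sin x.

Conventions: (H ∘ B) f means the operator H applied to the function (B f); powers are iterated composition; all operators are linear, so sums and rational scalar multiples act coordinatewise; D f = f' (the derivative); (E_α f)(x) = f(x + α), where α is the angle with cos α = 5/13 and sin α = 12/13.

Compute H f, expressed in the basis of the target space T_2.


E_alpha f = 2 - (84/13)cos x - (35/13)sin x
D E_alpha f = -(35/13)cos x + (84/13)sin x
(2(D ∘ E_alpha)) f = -(70/13)cos x + (168/13)sin x
E_alpha (2(D ∘ E_alpha)) f = (1666/169)cos x + (1680/169)sin x
D E_alpha (2(D ∘ E_alpha)) f = (1680/169)cos x - (1666/169)sin x
(2(D ∘ E_alpha)) (2(D ∘ E_alpha)) f = (3360/169)cos x - (3332/169)sin x

the result is g(x) = (3360/169)cos x - (3332/169)sin x


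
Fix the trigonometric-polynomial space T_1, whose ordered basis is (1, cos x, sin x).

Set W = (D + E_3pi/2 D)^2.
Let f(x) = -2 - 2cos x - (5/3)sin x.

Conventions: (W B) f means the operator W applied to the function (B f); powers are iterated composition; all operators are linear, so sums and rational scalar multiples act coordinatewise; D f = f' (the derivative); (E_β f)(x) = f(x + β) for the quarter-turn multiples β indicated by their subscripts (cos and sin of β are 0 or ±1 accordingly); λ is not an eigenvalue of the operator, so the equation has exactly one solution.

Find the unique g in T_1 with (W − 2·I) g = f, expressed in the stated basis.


write g with unknown coordinates in the stated basis and equate coefficients in (W − 2·I) g = f
solving from the highest basis element down gives g = 1 + (11/12)cos x - (1/12)sin x
check: W g = -(1/6)cos x - (11/6)sin x
so W g − 2·g = -2 - 2cos x - (5/3)sin x = f ✓

the result is g(x) = 1 + (11/12)cos x - (1/12)sin x


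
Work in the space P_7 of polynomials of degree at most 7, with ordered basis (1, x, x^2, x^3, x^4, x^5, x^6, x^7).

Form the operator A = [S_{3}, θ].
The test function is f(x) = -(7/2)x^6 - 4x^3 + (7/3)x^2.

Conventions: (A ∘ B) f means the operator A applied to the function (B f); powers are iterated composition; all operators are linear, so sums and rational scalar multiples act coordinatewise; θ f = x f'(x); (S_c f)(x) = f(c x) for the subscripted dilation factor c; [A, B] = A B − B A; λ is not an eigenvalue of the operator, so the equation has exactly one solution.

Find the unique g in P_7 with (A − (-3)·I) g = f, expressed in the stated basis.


write g with unknown coordinates in the stated basis and equate coefficients in (A − (-3)·I) g = f
solving from the highest basis element down gives g = -(7/6)x^6 - (4/3)x^3 + (7/9)x^2
check: A g = 0
so A g − (-3)·g = -(7/2)x^6 - 4x^3 + (7/3)x^2 = f ✓

g(x) = -(7/6)x^6 - (4/3)x^3 + (7/9)x^2


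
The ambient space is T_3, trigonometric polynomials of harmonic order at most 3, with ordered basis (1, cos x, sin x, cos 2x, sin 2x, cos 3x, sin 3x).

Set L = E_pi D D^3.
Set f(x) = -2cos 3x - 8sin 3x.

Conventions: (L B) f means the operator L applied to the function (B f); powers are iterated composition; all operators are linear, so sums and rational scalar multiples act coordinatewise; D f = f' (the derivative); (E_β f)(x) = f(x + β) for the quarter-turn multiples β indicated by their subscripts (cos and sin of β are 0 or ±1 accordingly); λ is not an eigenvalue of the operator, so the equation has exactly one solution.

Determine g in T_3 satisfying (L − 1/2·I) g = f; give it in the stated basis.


write g with unknown coordinates in the stated basis and equate coefficients in (L − 1/2·I) g = f
solving from the highest basis element down gives g = (4/163)cos 3x + (16/163)sin 3x
check: L g = -(324/163)cos 3x - (1296/163)sin 3x
so L g − 1/2·g = -2cos 3x - 8sin 3x = f ✓

the image equals g(x) = (4/163)cos 3x + (16/163)sin 3x


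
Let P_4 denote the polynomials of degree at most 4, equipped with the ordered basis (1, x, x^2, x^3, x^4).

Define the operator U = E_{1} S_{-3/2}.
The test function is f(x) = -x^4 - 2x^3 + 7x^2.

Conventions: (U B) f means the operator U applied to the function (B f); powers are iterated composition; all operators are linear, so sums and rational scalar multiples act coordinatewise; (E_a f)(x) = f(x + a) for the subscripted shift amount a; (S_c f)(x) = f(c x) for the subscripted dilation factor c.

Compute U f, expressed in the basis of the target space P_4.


S_{-3/2} f = -(81/16)x^4 + (27/4)x^3 + (63/4)x^2
E_{1} S_{-3/2} f = -(81/16)x^4 - (27/2)x^3 + (45/8)x^2 + (63/2)x + 279/16

the image equals g(x) = -(81/16)x^4 - (27/2)x^3 + (45/8)x^2 + (63/2)x + 279/16


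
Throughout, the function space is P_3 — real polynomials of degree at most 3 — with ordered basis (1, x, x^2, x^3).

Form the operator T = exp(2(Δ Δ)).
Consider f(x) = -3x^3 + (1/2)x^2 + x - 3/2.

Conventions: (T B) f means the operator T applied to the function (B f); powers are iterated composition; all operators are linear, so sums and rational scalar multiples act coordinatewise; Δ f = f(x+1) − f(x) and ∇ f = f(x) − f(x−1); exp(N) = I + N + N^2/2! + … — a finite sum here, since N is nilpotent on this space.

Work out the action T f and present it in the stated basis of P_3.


order-1 term: -36x - 34
the series for exp(2(Δ Δ)) f terminates at order 1
exp(2(Δ Δ)) f = -3x^3 + (1/2)x^2 - 35x - 71/2

the image equals g(x) = -3x^3 + (1/2)x^2 - 35x - 71/2


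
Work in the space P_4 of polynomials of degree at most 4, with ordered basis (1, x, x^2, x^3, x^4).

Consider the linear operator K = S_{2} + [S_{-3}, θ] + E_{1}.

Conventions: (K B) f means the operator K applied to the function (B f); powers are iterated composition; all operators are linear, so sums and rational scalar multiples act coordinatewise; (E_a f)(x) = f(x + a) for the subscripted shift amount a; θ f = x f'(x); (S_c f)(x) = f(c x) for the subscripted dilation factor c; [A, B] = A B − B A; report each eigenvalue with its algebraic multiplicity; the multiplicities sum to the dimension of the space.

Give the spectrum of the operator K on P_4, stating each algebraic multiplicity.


λ = 2 (multiplicity 1), λ = 3 (multiplicity 1), λ = 5 (multiplicity 1), λ = 9 (multiplicity 1), λ = 17 (multiplicity 1)

image of 1: 2
image of x: 3x + 1
image of x^2: 5x^2 + 2x + 1
image of x^3: 9x^3 + 3x^2 + 3x + 1
image of x^4: 17x^4 + 4x^3 + 6x^2 + 4x + 1
the matrix is upper triangular; its diagonal is (2, 3, 5, 9, 17)
for a triangular matrix the eigenvalues are the diagonal entries, with algebraic multiplicity their repetition count


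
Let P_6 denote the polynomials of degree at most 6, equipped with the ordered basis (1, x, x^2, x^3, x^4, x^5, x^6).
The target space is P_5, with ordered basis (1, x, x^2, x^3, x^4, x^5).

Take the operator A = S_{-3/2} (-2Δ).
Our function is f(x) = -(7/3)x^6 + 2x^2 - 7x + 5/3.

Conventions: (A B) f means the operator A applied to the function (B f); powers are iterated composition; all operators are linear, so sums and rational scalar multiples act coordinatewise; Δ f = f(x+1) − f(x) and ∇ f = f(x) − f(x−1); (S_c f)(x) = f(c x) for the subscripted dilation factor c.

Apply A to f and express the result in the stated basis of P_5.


the result is g(x) = -(1701/8)x^5 + (2835/8)x^4 - 315x^3 + (315/2)x^2 - 30x + 44/3

Δ f = -14x^5 - 35x^4 - (140/3)x^3 - 35x^2 - 10x - 22/3
(-2Δ) f = 28x^5 + 70x^4 + (280/3)x^3 + 70x^2 + 20x + 44/3
S_{-3/2} (-2Δ) f = -(1701/8)x^5 + (2835/8)x^4 - 315x^3 + (315/2)x^2 - 30x + 44/3


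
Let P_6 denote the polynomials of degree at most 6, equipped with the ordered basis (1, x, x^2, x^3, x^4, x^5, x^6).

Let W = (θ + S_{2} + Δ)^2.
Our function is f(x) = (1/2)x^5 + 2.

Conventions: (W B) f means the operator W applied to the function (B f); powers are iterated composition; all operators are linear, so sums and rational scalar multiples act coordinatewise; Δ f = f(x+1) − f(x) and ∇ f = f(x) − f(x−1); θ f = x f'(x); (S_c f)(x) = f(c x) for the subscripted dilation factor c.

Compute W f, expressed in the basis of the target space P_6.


g(x) = (1369/2)x^5 + (285/2)x^4 + 250x^3 + 245x^2 + 135x + 36

θ f = (5/2)x^5
S_{2} f = 16x^5 + 2
Δ f = (5/2)x^4 + 5x^3 + 5x^2 + (5/2)x + 1/2
(θ + S_{2} + Δ) f = (37/2)x^5 + (5/2)x^4 + 5x^3 + 5x^2 + (5/2)x + 5/2
θ (θ + S_{2} + Δ) f = (185/2)x^5 + 10x^4 + 15x^3 + 10x^2 + (5/2)x
S_{2} (θ + S_{2} + Δ) f = 592x^5 + 40x^4 + 40x^3 + 20x^2 + 5x + 5/2
Δ (θ + S_{2} + Δ) f = (185/2)x^4 + 195x^3 + 215x^2 + (255/2)x + 67/2
(θ + S_{2} + Δ) (θ + S_{2} + Δ) f = (1369/2)x^5 + (285/2)x^4 + 250x^3 + 245x^2 + 135x + 36


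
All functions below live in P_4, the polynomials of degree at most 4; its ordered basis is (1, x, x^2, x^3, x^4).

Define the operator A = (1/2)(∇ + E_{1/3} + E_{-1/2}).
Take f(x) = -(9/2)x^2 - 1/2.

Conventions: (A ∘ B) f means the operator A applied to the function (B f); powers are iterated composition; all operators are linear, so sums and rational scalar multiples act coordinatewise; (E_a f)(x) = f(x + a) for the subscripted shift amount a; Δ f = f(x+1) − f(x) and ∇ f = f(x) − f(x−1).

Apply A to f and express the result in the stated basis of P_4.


∇ f = -9x + 9/2
E_{1/3} f = -(9/2)x^2 - 3x - 1
E_{-1/2} f = -(9/2)x^2 + (9/2)x - 13/8
(∇ + E_{1/3} + E_{-1/2}) f = -9x^2 - (15/2)x + 15/8
((1/2)(∇ + E_{1/3} + E_{-1/2})) f = -(9/2)x^2 - (15/4)x + 15/16

g(x) = -(9/2)x^2 - (15/4)x + 15/16


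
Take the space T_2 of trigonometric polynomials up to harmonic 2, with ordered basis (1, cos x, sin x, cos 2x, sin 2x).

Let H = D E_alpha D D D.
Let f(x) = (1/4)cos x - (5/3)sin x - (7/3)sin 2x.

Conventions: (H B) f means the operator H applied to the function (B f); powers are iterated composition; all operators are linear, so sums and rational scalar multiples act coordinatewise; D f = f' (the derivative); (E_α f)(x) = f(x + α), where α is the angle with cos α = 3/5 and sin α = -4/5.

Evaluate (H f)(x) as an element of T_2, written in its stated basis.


D f = -(5/3)cos x - (1/4)sin x - (14/3)cos 2x
D D f = -(1/4)cos x + (5/3)sin x + (28/3)sin 2x
D D D f = (5/3)cos x + (1/4)sin x + (56/3)cos 2x
E_alpha (D D D) f = (4/5)cos x + (89/60)sin x - (392/75)cos 2x + (448/25)sin 2x
D E_alpha (D D D) f = (89/60)cos x - (4/5)sin x + (896/25)cos 2x + (784/75)sin 2x

g(x) = (89/60)cos x - (4/5)sin x + (896/25)cos 2x + (784/75)sin 2x


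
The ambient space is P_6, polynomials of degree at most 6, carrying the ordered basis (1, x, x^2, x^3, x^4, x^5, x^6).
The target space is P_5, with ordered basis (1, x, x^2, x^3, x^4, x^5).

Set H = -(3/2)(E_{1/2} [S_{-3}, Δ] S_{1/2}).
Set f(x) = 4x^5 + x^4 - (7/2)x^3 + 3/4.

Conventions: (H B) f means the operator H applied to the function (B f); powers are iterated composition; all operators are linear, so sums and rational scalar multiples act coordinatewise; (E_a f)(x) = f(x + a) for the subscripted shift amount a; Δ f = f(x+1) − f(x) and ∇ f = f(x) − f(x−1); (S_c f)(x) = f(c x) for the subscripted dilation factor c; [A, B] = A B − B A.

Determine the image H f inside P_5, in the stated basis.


S_{1/2} f = (1/8)x^5 + (1/16)x^4 - (7/16)x^3 + 3/4
Δ S_{1/2} f = (5/8)x^4 + (3/2)x^3 + (5/16)x^2 - (7/16)x - 1/4
S_{-3} Δ S_{1/2} f = (405/8)x^4 - (81/2)x^3 + (45/16)x^2 + (21/16)x - 1/4
S_{-3} S_{1/2} f = -(243/8)x^5 + (81/16)x^4 + (189/16)x^3 + 3/4
Δ S_{-3} S_{1/2} f = -(1215/8)x^4 - (567/2)x^3 - (3807/16)x^2 - (1539/16)x - 27/2
[S_{-3}, Δ] S_{1/2} f = (405/2)x^4 + 243x^3 + (963/4)x^2 + (195/2)x + 53/4
E_{1/2} [S_{-3}, Δ] S_{1/2} f = (405/2)x^4 + 648x^3 + 909x^2 + (2487/4)x + 5287/32
(-(3/2)(E_{1/2} [S_{-3}, Δ] S_{1/2})) f = -(1215/4)x^4 - 972x^3 - (2727/2)x^2 - (7461/8)x - 15861/64

g(x) = -(1215/4)x^4 - 972x^3 - (2727/2)x^2 - (7461/8)x - 15861/64
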